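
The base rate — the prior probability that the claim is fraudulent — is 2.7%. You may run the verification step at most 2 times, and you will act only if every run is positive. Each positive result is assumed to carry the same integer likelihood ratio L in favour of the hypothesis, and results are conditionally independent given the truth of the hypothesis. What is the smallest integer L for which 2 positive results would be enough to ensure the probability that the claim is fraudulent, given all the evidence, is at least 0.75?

11

Prior odds = 0.027/0.973 = 27/973.
Target odds = 0.75/0.25 = 3.
Need L² ≥ 3 ÷ (27/973) = 973/9.
10² = 100 < 973/9 ≤ 121 = 11², so L = 11.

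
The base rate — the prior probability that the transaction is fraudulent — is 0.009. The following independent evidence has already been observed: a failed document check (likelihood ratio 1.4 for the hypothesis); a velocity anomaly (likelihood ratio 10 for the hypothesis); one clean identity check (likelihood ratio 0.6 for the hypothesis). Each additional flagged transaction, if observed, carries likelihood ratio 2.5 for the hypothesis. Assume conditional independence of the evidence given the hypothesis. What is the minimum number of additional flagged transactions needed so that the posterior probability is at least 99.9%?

11

Prior odds = 0.009/0.991 = 9/991.
Combined Bayes factor of the evidence already in hand = 1.4 × 10 × 0.6 = 8.4.
Odds after that evidence = (9/991) × 8.4 = 378/4955.
Target odds = 0.999/0.001 = 999.
Need 2.5ⁿ ≥ 999 ÷ (378/4955) = 183335/14.
2.5¹⁰ = 9765625/1024 falls short of 183335/14 but 2.5¹¹ = 48828125/2048 reaches it, so n = 11.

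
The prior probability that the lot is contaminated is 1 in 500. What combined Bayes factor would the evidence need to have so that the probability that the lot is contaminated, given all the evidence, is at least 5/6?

2495

Prior odds = 0.002/0.998 = 1/499.
Target odds = (5/6)/(1/6) = 5.
Required Bayes factor = 5 ÷ (1/499) = 2495.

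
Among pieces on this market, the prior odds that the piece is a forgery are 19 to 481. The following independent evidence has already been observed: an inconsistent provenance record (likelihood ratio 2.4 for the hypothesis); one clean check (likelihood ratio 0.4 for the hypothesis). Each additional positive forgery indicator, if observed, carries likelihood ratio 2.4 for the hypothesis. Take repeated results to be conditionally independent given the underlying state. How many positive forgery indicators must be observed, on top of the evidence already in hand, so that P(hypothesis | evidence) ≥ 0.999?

12

Prior odds = 19/481.
Combined Bayes factor of the evidence already in hand = 2.4 × 0.4 = 0.96.
Odds after that evidence = (19/481) × 0.96 = 456/12025.
Target odds = 0.999/0.001 = 999.
Need 2.4ⁿ ≥ 999 ÷ (456/12025) = 4004325/152.
2.4¹¹ ≈15216.8 falls short of 4004325/152 but 2.4¹² ≈36520.3 reaches it, so n = 12.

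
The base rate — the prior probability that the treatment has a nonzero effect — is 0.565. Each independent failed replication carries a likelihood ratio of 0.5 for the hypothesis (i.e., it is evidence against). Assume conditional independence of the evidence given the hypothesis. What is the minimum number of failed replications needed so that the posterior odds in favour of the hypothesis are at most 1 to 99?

Prior odds = 0.565/0.435 = 113/87.
Likelihood ratio per failed replication = 0.5.
Target odds = 1/99.
Need (113/87) × 0.5ⁿ ≤ 1/99, i.e. 0.5ⁿ ≤ 29/3729.
0.5⁷ = 0.0078125 is still above 29/3729 but 0.5⁸ = 0.00390625 is at or below it, so n = 8.

8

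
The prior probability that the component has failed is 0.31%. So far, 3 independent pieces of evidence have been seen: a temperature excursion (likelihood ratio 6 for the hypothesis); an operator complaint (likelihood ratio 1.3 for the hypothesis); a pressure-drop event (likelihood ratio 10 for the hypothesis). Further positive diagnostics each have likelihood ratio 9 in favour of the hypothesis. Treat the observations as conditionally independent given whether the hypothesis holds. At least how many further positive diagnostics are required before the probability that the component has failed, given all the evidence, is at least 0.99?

Prior odds = 0.0031/0.9969 = 31/9969.
Combined Bayes factor of the evidence already in hand = 6 × 1.3 × 10 = 78.
Odds after that evidence = (31/9969) × 78 = 806/3323.
Target odds = 0.99/0.01 = 99.
Need 9ⁿ ≥ 99 ÷ (806/3323) = 328977/806.
9² = 81 falls short of 328977/806 but 9³ = 729 reaches it, so n = 3.

3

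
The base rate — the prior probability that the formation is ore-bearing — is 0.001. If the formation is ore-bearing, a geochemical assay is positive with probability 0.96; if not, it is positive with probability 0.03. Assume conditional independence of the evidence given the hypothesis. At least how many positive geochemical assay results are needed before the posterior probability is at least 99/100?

Prior odds = 0.001/0.999 = 1/999.
Likelihood ratio of a positive = 0.96/0.03 = 32.
Target posterior odds = 0.99/0.01 = 99.
Require 32ⁿ ≥ 99 ÷ (1/999) = 98901.
32³ = 32768 falls short of 98901 but 32⁴ = 1048576 reaches it, so n = 4.

4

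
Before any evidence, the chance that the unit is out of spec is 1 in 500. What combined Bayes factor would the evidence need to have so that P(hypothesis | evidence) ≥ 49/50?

Prior odds = 0.002/0.998 = 1/499.
Target odds = 0.98/0.02 = 49.
Required Bayes factor = 49 ÷ (1/499) = 24451.

24451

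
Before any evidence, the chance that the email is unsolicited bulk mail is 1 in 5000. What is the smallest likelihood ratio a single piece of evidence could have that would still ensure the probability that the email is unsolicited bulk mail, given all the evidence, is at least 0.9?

Prior odds = 0.0002/0.9998 = 1/4999.
Target odds = 0.9/0.1 = 9.
Required Bayes factor = 9 ÷ (1/4999) = 44991.

44991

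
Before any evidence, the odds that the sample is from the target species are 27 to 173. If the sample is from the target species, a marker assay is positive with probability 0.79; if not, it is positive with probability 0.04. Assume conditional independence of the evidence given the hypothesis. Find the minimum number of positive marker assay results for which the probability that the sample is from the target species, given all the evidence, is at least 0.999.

Prior odds = 27/173.
Likelihood ratio of a positive = 0.79/0.04 = 19.75.
Target odds: 0.999 ÷ 0.001 = 999.
Need (27/173) × 19.75ⁿ ≥ 999, i.e. 19.75ⁿ ≥ 6401.
19.75² = 390.0625 falls short of 6401 but 19.75³ = 7703.734375 reaches it, so n = 3.

3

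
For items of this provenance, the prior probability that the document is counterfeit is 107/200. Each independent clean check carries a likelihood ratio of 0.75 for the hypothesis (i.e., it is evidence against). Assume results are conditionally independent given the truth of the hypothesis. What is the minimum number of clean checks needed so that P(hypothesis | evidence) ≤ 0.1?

9

Prior odds = 0.535/0.465 = 107/93.
Likelihood ratio per clean check = 0.75.
Target posterior odds = 0.1/0.9 = 1/9.
Need (107/93) × 0.75ⁿ ≤ 1/9, i.e. 0.75ⁿ ≤ 31/321.
0.75⁸ = 6561/65536 is still above 31/321 but 0.75⁹ = 19683/262144 is at or below it, so n = 9.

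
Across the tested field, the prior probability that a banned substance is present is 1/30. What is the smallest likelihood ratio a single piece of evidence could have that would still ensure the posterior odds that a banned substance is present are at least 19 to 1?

Prior odds = (1/30)/(29/30) = 1/29.
Target odds = 19.
Required Bayes factor = 19 ÷ (1/29) = 551.

551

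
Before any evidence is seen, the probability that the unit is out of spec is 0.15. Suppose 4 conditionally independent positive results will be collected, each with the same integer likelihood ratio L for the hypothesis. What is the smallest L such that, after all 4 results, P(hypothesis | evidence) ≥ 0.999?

9

Prior odds = 0.15/0.85 = 3/17.
Target odds = 0.999/0.001 = 999.
Need L⁴ ≥ 999 ÷ (3/17) = 5661.
8⁴ = 4096 < 5661 ≤ 6561 = 9⁴, so L = 9.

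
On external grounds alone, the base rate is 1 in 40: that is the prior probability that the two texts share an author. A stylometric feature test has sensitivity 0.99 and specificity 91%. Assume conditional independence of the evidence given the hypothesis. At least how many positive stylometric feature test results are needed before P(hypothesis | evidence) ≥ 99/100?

Prior odds = 0.025/0.975 = 1/39.
False-positive rate = 1 − 0.91 = 0.09; likelihood ratio of a positive = 0.99/0.09 = 11.
Target odds: 0.99 ÷ 0.01 = 99.
Require 11ⁿ ≥ 99 ÷ (1/39) = 3861.
11³ = 1331 falls short of 3861 but 11⁴ = 14641 reaches it, so n = 4.

4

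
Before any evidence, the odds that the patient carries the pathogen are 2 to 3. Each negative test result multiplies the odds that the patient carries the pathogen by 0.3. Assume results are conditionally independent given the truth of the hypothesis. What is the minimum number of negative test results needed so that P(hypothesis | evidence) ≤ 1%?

Prior odds = 2/3.
Likelihood ratio per negative test result = 0.3.
Target odds: 0.01 ÷ 0.99 = 1/99.
Need (2/3) × 0.3ⁿ ≤ 1/99, i.e. 0.3ⁿ ≤ 1/66.
0.3³ = 0.027 is still above 1/66 but 0.3⁴ = 0.0081 is at or below it, so n = 4.

4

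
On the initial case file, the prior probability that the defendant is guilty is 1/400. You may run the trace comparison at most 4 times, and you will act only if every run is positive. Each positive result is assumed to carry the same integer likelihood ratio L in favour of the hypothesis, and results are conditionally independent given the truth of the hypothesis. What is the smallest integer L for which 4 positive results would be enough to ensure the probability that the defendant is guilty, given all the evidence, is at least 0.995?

Prior odds = 0.0025/0.9975 = 1/399.
Target odds = 0.995/0.005 = 199.
Need L⁴ ≥ 199 ÷ (1/399) = 79401.
16⁴ = 65536 < 79401 ≤ 83521 = 17⁴, so L = 17.

17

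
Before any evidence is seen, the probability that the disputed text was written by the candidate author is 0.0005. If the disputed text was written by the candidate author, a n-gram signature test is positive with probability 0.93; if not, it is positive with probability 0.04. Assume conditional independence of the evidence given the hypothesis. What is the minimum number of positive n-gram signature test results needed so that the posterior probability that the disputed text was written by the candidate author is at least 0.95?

Prior odds: 0.0005 ÷ 0.9995 = 1/1999.
Likelihood ratio of a positive = 0.93/0.04 = 23.25.
Target odds: 0.95 ÷ 0.05 = 19.
Need (1/1999) × 23.25ⁿ ≥ 19, i.e. 23.25ⁿ ≥ 37981.
23.25³ = 804357/64 falls short of 37981 but 23.25⁴ = 74805201/256 reaches it, so n = 4.

4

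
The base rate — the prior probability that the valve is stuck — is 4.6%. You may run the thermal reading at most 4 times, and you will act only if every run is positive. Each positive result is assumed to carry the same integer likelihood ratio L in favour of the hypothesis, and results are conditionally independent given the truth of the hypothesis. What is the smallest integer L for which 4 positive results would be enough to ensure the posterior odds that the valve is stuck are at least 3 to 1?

Prior odds = 0.046/0.954 = 23/477.
Target odds = 3.
Need L⁴ ≥ 3 ÷ (23/477) = 1431/23.
2⁴ = 16 < 1431/23 ≤ 81 = 3⁴, so L = 3.

3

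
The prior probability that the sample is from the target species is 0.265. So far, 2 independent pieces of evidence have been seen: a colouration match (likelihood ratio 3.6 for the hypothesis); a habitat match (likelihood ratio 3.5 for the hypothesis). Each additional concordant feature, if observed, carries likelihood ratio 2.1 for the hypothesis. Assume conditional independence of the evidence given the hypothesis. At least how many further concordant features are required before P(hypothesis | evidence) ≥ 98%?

Prior odds = 0.265/0.735 = 53/147.
Combined Bayes factor of the evidence already in hand = 3.6 × 3.5 = 12.6.
Odds after that evidence = (53/147) × 12.6 = 159/35.
Target odds = 0.98/0.02 = 49.
Need 2.1ⁿ ≥ 49 ÷ (159/35) = 1715/159.
2.1³ = 9.261 falls short of 1715/159 but 2.1⁴ = 19.4481 reaches it, so n = 4.

4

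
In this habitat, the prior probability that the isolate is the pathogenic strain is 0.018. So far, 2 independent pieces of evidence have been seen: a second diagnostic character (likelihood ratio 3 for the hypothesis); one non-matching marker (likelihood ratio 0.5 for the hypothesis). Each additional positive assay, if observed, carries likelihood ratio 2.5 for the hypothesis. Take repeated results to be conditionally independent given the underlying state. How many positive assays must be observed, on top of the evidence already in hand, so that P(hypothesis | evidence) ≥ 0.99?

Prior odds = 0.018/0.982 = 9/491.
Combined Bayes factor of the evidence already in hand = 3 × 0.5 = 1.5.
Odds after that evidence = (9/491) × 1.5 = 27/982.
Target odds = 0.99/0.01 = 99.
Need 2.5ⁿ ≥ 99 ÷ (27/982) = 10802/3.
2.5⁸ = 390625/256 falls short of 10802/3 but 2.5⁹ = 1953125/512 reaches it, so n = 9.

9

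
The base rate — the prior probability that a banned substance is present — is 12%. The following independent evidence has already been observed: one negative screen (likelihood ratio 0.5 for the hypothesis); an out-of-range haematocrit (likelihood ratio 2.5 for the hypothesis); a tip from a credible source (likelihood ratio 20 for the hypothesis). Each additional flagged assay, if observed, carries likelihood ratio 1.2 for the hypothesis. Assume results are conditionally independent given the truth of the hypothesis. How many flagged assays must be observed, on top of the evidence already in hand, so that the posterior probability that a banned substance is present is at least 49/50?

15

Prior odds = 0.12/0.88 = 3/22.
Combined Bayes factor of the evidence already in hand = 0.5 × 2.5 × 20 = 25.
Odds after that evidence = (3/22) × 25 = 75/22.
Target odds = 0.98/0.02 = 49.
Need 1.2ⁿ ≥ 49 ÷ (75/22) = 1078/75.
1.2¹⁴ ≈12.8392 falls short of 1078/75 but 1.2¹⁵ ≈15.407 reaches it, so n = 15.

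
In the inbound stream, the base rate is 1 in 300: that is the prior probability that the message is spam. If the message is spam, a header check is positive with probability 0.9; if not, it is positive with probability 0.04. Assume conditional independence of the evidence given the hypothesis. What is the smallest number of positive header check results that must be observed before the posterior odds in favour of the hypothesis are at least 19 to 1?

3

Prior odds: (1/300) ÷ (299/300) = 1/299.
Likelihood ratio of a positive = 0.9/0.04 = 22.5.
Target odds = 19.
Need (1/299) × 22.5ⁿ ≥ 19, i.e. 22.5ⁿ ≥ 5681.
22.5² = 506.25 falls short of 5681 but 22.5³ = 11390.625 reaches it, so n = 3.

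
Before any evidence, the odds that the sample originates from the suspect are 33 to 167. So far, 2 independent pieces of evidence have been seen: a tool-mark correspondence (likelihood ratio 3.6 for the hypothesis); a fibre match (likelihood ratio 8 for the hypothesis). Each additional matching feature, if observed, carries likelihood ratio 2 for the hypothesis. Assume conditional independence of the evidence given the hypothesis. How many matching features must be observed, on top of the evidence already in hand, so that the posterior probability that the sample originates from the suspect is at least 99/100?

Prior odds = 33/167.
Combined Bayes factor of the evidence already in hand = 3.6 × 8 = 28.8.
Odds after that evidence = (33/167) × 28.8 = 4752/835.
Target odds = 0.99/0.01 = 99.
Need 2ⁿ ≥ 99 ÷ (4752/835) = 835/48.
2⁴ = 16 falls short of 835/48 but 2⁵ = 32 reaches it, so n = 5.

5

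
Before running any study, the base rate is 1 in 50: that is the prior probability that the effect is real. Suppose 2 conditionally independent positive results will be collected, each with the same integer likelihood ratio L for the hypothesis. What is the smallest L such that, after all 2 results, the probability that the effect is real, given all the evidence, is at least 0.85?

17

Prior odds = 0.02/0.98 = 1/49.
Target odds = 0.85/0.15 = 17/3.
Need L² ≥ 17/3 ÷ (1/49) = 833/3.
16² = 256 < 833/3 ≤ 289 = 17², so L = 17.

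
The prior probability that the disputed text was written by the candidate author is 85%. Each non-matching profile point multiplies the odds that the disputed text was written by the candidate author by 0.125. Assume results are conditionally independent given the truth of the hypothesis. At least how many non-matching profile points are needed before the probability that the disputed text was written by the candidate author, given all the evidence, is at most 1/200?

4

Prior odds = 0.85/0.15 = 17/3.
Likelihood ratio per non-matching profile point = 0.125.
Target posterior odds = 0.005/0.995 = 1/199.
Need (17/3) × 0.125ⁿ ≤ 1/199, i.e. 0.125ⁿ ≤ 3/3383.
0.125³ = 0.001953125 is still above 3/3383 but 0.125⁴ = 1/4096 is at or below it, so n = 4.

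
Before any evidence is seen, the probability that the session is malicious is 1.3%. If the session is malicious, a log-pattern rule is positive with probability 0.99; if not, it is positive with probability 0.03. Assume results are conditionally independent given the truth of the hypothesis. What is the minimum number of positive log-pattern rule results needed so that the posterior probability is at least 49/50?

3

Prior odds: 0.013 ÷ 0.987 = 13/987.
Likelihood ratio of a positive = 0.99/0.03 = 33.
Target posterior odds = 0.98/0.02 = 49.
Need (13/987) × 33ⁿ ≥ 49, i.e. 33ⁿ ≥ 48363/13.
33² = 1089 falls short of 48363/13 but 33³ = 35937 reaches it, so n = 3.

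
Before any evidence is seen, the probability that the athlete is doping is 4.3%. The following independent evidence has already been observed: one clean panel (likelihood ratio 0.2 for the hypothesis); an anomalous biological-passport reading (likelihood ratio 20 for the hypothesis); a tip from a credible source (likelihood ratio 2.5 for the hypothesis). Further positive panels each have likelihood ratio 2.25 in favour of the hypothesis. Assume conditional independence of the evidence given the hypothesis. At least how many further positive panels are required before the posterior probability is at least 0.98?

Prior odds = 0.043/0.957 = 43/957.
Combined Bayes factor of the evidence already in hand = 0.2 × 20 × 2.5 = 10.
Odds after that evidence = (43/957) × 10 = 430/957.
Target odds = 0.98/0.02 = 49.
Need 2.25ⁿ ≥ 49 ÷ (430/957) = 46893/430.
2.25⁵ = 59049/1024 falls short of 46893/430 but 2.25⁶ = 531441/4096 reaches it, so n = 6.

6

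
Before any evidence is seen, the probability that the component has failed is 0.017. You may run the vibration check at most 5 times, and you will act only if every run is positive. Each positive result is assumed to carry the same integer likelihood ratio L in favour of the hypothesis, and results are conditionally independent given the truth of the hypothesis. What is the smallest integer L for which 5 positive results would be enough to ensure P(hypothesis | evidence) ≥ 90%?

Prior odds = 0.017/0.983 = 17/983.
Target odds = 0.9/0.1 = 9.
Need L⁵ ≥ 9 ÷ (17/983) = 8847/17.
3⁵ = 243 < 8847/17 ≤ 1024 = 4⁵, so L = 4.

4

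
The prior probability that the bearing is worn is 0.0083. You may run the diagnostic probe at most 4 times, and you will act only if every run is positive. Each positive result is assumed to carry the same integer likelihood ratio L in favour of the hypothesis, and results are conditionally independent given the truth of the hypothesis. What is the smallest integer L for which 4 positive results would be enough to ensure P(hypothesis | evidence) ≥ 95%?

7

Prior odds = 0.0083/0.9917 = 83/9917.
Target odds = 0.95/0.05 = 19.
Need L⁴ ≥ 19 ÷ (83/9917) = 188423/83.
6⁴ = 1296 < 188423/83 ≤ 2401 = 7⁴, so L = 7.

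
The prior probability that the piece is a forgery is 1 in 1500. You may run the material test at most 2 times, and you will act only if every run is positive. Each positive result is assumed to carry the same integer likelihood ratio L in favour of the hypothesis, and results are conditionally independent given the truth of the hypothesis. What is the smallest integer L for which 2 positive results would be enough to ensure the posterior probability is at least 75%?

Prior odds = (1/1500)/(1499/1500) = 1/1499.
Target odds = 0.75/0.25 = 3.
Need L² ≥ 3 ÷ (1/1499) = 4497.
67² = 4489 < 4497 ≤ 4624 = 68², so L = 68.

68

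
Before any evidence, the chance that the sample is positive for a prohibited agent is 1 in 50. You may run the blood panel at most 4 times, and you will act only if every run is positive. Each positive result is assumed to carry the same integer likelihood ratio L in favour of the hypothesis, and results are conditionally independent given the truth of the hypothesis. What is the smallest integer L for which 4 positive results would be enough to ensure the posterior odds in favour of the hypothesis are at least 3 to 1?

4

Prior odds = 0.02/0.98 = 1/49.
Target odds = 3.
Need L⁴ ≥ 3 ÷ (1/49) = 147.
3⁴ = 81 < 147 ≤ 256 = 4⁴, so L = 4.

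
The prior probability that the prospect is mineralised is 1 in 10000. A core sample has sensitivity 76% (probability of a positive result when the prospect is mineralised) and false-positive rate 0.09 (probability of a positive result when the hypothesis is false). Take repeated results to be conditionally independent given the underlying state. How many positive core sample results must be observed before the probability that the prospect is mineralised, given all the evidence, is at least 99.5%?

7

Prior odds: 0.0001 ÷ 0.9999 = 1/9999.
Likelihood ratio of a positive result = 0.76/0.09 = 76/9.
Target odds: 0.995 ÷ 0.005 = 199.
Require (76/9)ⁿ ≥ 199 ÷ (1/9999) = 1989801.
(76/9)⁶ ≈362599 falls short of 1989801 but (76/9)⁷ ≈3.06195e+06 reaches it, so n = 7.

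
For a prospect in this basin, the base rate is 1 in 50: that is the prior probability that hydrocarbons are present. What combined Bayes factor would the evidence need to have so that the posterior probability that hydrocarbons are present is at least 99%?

Prior odds = 0.02/0.98 = 1/49.
Target odds = 0.99/0.01 = 99.
Required Bayes factor = 99 ÷ (1/49) = 4851.

4851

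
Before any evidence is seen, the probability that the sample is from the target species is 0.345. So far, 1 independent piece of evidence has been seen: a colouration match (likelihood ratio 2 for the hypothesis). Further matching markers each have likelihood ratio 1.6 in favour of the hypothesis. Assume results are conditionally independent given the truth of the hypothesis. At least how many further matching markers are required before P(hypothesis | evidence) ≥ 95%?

7

Prior odds = 0.345/0.655 = 69/131.
Bayes factor of the evidence already in hand = 2.
Odds after that evidence = (69/131) × 2 = 138/131.
Target odds = 0.95/0.05 = 19.
Need 1.6ⁿ ≥ 19 ÷ (138/131) = 2489/138.
1.6⁶ = 262144/15625 falls short of 2489/138 but 1.6⁷ = 2097152/78125 reaches it, so n = 7.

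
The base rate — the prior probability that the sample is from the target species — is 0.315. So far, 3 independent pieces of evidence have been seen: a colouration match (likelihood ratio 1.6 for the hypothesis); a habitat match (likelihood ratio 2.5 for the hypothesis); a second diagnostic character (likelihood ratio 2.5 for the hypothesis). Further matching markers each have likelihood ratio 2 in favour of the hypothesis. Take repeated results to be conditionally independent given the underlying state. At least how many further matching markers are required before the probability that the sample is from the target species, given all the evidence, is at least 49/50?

Prior odds = 0.315/0.685 = 63/137.
Combined Bayes factor of the evidence already in hand = 1.6 × 2.5 × 2.5 = 10.
Odds after that evidence = (63/137) × 10 = 630/137.
Target odds = 0.98/0.02 = 49.
Need 2ⁿ ≥ 49 ÷ (630/137) = 959/90.
2³ = 8 falls short of 959/90 but 2⁴ = 16 reaches it, so n = 4.

4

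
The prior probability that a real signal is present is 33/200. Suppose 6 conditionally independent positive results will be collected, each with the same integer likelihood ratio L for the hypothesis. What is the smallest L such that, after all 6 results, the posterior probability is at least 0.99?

Prior odds = 0.165/0.835 = 33/167.
Target odds = 0.99/0.01 = 99.
Need L⁶ ≥ 99 ÷ (33/167) = 501.
2⁶ = 64 < 501 ≤ 729 = 3⁶, so L = 3.

3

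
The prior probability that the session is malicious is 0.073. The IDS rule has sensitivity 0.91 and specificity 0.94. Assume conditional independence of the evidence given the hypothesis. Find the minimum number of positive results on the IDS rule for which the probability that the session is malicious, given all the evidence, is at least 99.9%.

Prior odds: 0.073 ÷ 0.927 = 73/927.
False-positive rate = 1 − 0.94 = 0.06; likelihood ratio of a positive = 0.91/0.06 = 91/6.
Target odds: 0.999 ÷ 0.001 = 999.
Require (91/6)ⁿ ≥ 999 ÷ (73/927) = 926073/73.
(91/6)³ = 753571/216 falls short of 926073/73 but (91/6)⁴ = 68574961/1296 reaches it, so n = 4.

4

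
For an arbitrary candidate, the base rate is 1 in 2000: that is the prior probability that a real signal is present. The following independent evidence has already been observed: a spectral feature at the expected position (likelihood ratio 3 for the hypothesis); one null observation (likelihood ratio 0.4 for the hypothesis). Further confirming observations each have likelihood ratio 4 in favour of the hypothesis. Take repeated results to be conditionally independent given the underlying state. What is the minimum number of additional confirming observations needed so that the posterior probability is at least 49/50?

Prior odds = 0.0005/0.9995 = 1/1999.
Combined Bayes factor of the evidence already in hand = 3 × 0.4 = 1.2.
Odds after that evidence = (1/1999) × 1.2 = 6/9995.
Target odds = 0.98/0.02 = 49.
Need 4ⁿ ≥ 49 ÷ (6/9995) = 489755/6.
4⁸ = 65536 falls short of 489755/6 but 4⁹ = 262144 reaches it, so n = 9.

9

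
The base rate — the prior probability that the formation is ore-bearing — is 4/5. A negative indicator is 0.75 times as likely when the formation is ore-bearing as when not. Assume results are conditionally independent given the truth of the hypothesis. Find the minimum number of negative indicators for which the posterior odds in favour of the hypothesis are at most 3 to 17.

Prior odds = 0.8/0.2 = 4.
Likelihood ratio per negative indicator = 0.75.
Target odds = 3/17.
Need 4 × 0.75ⁿ ≤ 3/17, i.e. 0.75ⁿ ≤ 3/68.
0.75¹⁰ = 59049/1048576 is still above 3/68 but 0.75¹¹ = 177147/4194304 is at or below it, so n = 11.

11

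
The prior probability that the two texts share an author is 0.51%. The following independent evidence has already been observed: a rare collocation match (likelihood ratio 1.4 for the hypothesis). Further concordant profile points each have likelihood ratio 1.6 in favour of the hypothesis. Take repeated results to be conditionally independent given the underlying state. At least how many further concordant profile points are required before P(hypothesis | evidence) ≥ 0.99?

Prior odds = 0.0051/0.9949 = 51/9949.
Bayes factor of the evidence already in hand = 1.4.
Odds after that evidence = (51/9949) × 1.4 = 357/49745.
Target odds = 0.99/0.01 = 99.
Need 1.6ⁿ ≥ 99 ÷ (357/49745) = 1641585/119.
1.6²⁰ ≈12089.3 falls short of 1641585/119 but 1.6²¹ ≈19342.8 reaches it, so n = 21.

21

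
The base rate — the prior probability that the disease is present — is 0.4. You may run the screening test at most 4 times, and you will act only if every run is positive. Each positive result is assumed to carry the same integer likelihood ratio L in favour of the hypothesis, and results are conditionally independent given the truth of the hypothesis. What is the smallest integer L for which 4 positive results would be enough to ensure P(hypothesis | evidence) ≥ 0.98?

3

Prior odds = 0.4/0.6 = 2/3.
Target odds = 0.98/0.02 = 49.
Need L⁴ ≥ 49 ÷ (2/3) = 73.5.
2⁴ = 16 < 73.5 ≤ 81 = 3⁴, so L = 3.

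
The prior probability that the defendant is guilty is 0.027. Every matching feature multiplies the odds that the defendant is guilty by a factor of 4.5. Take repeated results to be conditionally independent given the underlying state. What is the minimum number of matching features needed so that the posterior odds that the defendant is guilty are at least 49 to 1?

5

Prior odds = 0.027/0.973 = 27/973.
Likelihood ratio per matching feature = 4.5.
Target odds = 49.
Require 4.5ⁿ ≥ 49 ÷ (27/973) = 47677/27.
4.5⁴ = 410.0625 falls short of 47677/27 but 4.5⁵ = 1845.28125 reaches it, so n = 5.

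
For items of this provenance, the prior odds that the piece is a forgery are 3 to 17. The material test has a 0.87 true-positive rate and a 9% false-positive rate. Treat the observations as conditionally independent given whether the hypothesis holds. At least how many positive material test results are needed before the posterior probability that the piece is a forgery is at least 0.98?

3

Prior odds = 3/17.
Likelihood ratio of a positive result = 0.87/0.09 = 29/3.
Target posterior odds = 0.98/0.02 = 49.
Require (29/3)ⁿ ≥ 49 ÷ (3/17) = 833/3.
(29/3)² = 841/9 falls short of 833/3 but (29/3)³ = 24389/27 reaches it, so n = 3.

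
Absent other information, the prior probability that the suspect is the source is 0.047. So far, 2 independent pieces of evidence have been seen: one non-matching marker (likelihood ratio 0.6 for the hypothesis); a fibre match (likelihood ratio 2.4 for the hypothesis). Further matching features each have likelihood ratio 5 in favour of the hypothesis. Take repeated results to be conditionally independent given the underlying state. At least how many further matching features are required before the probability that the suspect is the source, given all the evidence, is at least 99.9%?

Prior odds = 0.047/0.953 = 47/953.
Combined Bayes factor of the evidence already in hand = 0.6 × 2.4 = 1.44.
Odds after that evidence = (47/953) × 1.44 = 1692/23825.
Target odds = 0.999/0.001 = 999.
Need 5ⁿ ≥ 999 ÷ (1692/23825) = 2644575/188.
5⁵ = 3125 falls short of 2644575/188 but 5⁶ = 15625 reaches it, so n = 6.

6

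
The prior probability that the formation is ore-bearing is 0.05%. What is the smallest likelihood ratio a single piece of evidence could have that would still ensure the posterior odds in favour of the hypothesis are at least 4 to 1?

Prior odds = 0.0005/0.9995 = 1/1999.
Target odds = 4.
Required Bayes factor = 4 ÷ (1/1999) = 7996.

7996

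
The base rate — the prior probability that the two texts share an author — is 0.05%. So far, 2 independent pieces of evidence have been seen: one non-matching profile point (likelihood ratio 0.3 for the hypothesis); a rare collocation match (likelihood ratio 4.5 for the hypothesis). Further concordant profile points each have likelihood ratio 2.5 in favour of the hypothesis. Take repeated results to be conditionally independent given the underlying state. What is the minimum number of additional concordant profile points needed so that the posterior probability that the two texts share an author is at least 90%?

Prior odds = 0.0005/0.9995 = 1/1999.
Combined Bayes factor of the evidence already in hand = 0.3 × 4.5 = 1.35.
Odds after that evidence = (1/1999) × 1.35 = 27/39980.
Target odds = 0.9/0.1 = 9.
Need 2.5ⁿ ≥ 9 ÷ (27/39980) = 39980/3.
2.5¹⁰ = 9765625/1024 falls short of 39980/3 but 2.5¹¹ = 48828125/2048 reaches it, so n = 11.

11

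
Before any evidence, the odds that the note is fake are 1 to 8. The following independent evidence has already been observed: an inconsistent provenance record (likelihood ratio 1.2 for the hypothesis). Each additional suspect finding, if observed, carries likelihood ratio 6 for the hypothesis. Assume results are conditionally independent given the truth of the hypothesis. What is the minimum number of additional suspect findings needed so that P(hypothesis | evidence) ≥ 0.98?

4

Prior odds = 0.125.
Bayes factor of the evidence already in hand = 1.2.
Odds after that evidence = 0.125 × 1.2 = 0.15.
Target odds = 0.98/0.02 = 49.
Need 6ⁿ ≥ 49 ÷ 0.15 = 980/3.
6³ = 216 falls short of 980/3 but 6⁴ = 1296 reaches it, so n = 4.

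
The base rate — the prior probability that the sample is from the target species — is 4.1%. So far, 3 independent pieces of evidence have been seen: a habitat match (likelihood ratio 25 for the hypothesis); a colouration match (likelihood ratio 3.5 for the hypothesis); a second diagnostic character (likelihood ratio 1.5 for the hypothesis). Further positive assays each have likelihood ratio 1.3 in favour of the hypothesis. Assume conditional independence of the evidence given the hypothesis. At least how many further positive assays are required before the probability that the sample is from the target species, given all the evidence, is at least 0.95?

5

Prior odds = 0.041/0.959 = 41/959.
Combined Bayes factor of the evidence already in hand = 25 × 3.5 × 1.5 = 131.25.
Odds after that evidence = (41/959) × 131.25 = 3075/548.
Target odds = 0.95/0.05 = 19.
Need 1.3ⁿ ≥ 19 ÷ (3075/548) = 10412/3075.
1.3⁴ = 2.8561 falls short of 10412/3075 but 1.3⁵ = 371293/100000 reaches it, so n = 5.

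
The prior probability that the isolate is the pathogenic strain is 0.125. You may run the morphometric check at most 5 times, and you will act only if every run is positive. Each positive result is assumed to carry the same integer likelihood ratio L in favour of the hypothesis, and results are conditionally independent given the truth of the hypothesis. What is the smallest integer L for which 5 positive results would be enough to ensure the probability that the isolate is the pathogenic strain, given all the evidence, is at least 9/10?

3

Prior odds = 0.125/0.875 = 1/7.
Target odds = 0.9/0.1 = 9.
Need L⁵ ≥ 9 ÷ (1/7) = 63.
2⁵ = 32 < 63 ≤ 243 = 3⁵, so L = 3.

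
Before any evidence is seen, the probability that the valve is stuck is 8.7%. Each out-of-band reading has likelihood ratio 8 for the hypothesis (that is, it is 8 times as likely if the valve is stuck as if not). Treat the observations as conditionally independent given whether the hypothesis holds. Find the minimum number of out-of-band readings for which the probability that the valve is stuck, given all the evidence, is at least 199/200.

Prior odds: 0.087 ÷ 0.913 = 87/913.
Likelihood ratio per out-of-band reading = 8.
Target odds: 0.995 ÷ 0.005 = 199.
Require 8ⁿ ≥ 199 ÷ (87/913) = 181687/87.
8³ = 512 falls short of 181687/87 but 8⁴ = 4096 reaches it, so n = 4.

4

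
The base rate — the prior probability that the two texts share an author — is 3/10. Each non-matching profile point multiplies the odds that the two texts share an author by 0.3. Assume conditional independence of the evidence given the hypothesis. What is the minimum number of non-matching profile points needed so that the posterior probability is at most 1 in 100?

Prior odds = 0.3/0.7 = 3/7.
Likelihood ratio per non-matching profile point = 0.3.
Target odds: 0.01 ÷ 0.99 = 1/99.
Require 0.3ⁿ ≤ 1/99 ÷ (3/7) = 7/297.
0.3³ = 0.027 is still above 7/297 but 0.3⁴ = 0.0081 is at or below it, so n = 4.

4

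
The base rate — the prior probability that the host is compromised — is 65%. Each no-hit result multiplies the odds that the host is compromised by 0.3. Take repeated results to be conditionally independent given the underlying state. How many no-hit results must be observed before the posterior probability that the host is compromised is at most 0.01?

5

Prior odds: 0.65 ÷ 0.35 = 13/7.
Likelihood ratio per no-hit result = 0.3.
Target posterior odds = 0.01/0.99 = 1/99.
Need (13/7) × 0.3ⁿ ≤ 1/99, i.e. 0.3ⁿ ≤ 7/1287.
0.3⁴ = 0.0081 is still above 7/1287 but 0.3⁵ = 243/100000 is at or below it, so n = 5.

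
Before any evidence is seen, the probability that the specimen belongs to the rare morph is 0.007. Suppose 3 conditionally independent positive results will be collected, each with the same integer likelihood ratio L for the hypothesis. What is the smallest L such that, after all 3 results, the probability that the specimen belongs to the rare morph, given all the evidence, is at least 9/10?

Prior odds = 0.007/0.993 = 7/993.
Target odds = 0.9/0.1 = 9.
Need L³ ≥ 9 ÷ (7/993) = 8937/7.
10³ = 1000 < 8937/7 ≤ 1331 = 11³, so L = 11.

11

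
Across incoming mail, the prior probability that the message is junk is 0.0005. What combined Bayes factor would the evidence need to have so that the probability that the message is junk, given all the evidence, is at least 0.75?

Prior odds = 0.0005/0.9995 = 1/1999.
Target odds = 0.75/0.25 = 3.
Required Bayes factor = 3 ÷ (1/1999) = 5997.

5997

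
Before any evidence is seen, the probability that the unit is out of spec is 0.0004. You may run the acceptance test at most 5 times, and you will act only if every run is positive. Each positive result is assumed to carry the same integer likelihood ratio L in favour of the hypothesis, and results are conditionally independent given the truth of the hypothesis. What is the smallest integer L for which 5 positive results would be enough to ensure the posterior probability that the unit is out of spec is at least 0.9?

8

Prior odds = 0.0004/0.9996 = 1/2499.
Target odds = 0.9/0.1 = 9.
Need L⁵ ≥ 9 ÷ (1/2499) = 22491.
7⁵ = 16807 < 22491 ≤ 32768 = 8⁵, so L = 8.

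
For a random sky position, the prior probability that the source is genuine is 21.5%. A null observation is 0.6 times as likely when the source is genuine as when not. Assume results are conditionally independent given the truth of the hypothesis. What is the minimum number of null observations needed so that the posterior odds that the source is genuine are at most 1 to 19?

4

Prior odds: 0.215 ÷ 0.785 = 43/157.
Likelihood ratio per null observation = 0.6.
Target odds = 1/19.
Need (43/157) × 0.6ⁿ ≤ 1/19, i.e. 0.6ⁿ ≤ 157/817.
0.6³ = 0.216 is still above 157/817 but 0.6⁴ = 0.1296 is at or below it, so n = 4.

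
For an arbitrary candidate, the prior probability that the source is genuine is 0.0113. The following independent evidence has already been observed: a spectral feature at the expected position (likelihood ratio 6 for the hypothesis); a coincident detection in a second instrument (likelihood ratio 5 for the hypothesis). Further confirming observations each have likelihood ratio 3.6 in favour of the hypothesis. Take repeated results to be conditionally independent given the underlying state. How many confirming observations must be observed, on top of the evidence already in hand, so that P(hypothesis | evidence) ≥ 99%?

5

Prior odds = 0.0113/0.9887 = 113/9887.
Combined Bayes factor of the evidence already in hand = 6 × 5 = 30.
Odds after that evidence = (113/9887) × 30 = 3390/9887.
Target odds = 0.99/0.01 = 99.
Need 3.6ⁿ ≥ 99 ÷ (3390/9887) = 326271/1130.
3.6⁴ = 167.9616 falls short of 326271/1130 but 3.6⁵ = 604.66176 reaches it, so n = 5.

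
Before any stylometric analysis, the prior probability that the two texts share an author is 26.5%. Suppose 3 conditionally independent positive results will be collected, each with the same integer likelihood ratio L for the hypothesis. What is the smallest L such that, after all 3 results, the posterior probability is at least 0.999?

Prior odds = 0.265/0.735 = 53/147.
Target odds = 0.999/0.001 = 999.
Need L³ ≥ 999 ÷ (53/147) = 146853/53.
14³ = 2744 < 146853/53 ≤ 3375 = 15³, so L = 15.

15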